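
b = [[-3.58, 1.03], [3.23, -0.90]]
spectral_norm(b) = 5.01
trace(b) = -4.48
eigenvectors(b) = [[-0.74, -0.27],[0.67, -0.96]]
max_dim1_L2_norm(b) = 3.73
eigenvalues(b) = [-4.5, 0.02]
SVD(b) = [[-0.74, 0.67], [0.67, 0.74]] @ diag([5.01196188514294, 0.020929927721708333]) @ [[0.96,-0.27], [0.27,0.96]]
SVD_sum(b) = [[-3.58, 1.02], [3.23, -0.91]] + [[0.00,  0.01],[0.0,  0.01]]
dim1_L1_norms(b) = [4.61, 4.13]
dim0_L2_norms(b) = [4.82, 1.37]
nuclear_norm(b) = 5.03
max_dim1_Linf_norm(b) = 3.58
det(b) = -0.10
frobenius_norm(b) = 5.01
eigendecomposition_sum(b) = [[-3.58, 1.02], [3.21, -0.92]] + [[0.00, 0.01], [0.02, 0.02]]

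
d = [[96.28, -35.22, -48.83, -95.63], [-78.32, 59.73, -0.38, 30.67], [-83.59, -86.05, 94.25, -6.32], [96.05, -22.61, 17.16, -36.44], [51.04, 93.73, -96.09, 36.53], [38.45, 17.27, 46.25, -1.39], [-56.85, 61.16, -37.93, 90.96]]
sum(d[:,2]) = -25.57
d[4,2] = -96.09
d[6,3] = 90.96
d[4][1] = 93.73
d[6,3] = 90.96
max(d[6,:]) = 90.96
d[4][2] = -96.09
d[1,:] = [-78.32, 59.73, -0.38, 30.67]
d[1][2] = -0.38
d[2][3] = -6.32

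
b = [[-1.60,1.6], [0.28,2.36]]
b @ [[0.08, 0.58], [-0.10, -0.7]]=[[-0.29,  -2.05], [-0.21,  -1.49]]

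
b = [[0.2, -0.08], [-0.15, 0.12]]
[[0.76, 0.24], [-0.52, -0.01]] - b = [[0.56,0.32], [-0.37,-0.13]]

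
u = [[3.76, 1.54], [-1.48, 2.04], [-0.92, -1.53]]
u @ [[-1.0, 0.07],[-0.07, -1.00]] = [[-3.87, -1.28], [1.34, -2.14], [1.03, 1.47]]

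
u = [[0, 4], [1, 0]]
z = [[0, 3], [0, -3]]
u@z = [[0, -12], [0, 3]]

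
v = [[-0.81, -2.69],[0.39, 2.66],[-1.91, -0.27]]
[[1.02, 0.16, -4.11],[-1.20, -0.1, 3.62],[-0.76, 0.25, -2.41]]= v@[[0.47,  -0.13,  1.09], [-0.52,  -0.02,  1.20]]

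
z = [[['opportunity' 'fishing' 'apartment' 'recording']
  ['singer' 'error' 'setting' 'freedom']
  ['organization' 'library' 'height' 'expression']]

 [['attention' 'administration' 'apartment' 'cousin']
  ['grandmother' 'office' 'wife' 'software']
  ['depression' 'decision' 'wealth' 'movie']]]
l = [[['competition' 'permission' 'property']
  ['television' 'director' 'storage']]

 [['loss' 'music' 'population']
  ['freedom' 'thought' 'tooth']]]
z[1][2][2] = 'wealth'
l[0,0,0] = 'competition'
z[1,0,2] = 'apartment'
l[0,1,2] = 'storage'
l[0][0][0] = 'competition'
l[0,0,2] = 'property'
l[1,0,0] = 'loss'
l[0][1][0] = 'television'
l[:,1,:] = [['television', 'director', 'storage'], ['freedom', 'thought', 'tooth']]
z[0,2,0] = 'organization'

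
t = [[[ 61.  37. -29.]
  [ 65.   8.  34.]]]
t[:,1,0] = [65.0]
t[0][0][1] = 37.0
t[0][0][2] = -29.0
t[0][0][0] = 61.0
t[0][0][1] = 37.0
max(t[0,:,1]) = 37.0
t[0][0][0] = 61.0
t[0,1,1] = 8.0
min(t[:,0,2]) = -29.0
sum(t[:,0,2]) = -29.0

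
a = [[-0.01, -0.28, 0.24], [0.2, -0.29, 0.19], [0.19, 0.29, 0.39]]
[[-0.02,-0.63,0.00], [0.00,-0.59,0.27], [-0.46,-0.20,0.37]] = a@[[-0.07, -0.03, 1.33], [-0.55, 1.12, 0.13], [-0.74, -1.34, 0.21]]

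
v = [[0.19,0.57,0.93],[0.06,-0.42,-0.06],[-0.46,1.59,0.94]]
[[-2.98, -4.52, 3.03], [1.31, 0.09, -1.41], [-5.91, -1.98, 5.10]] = v @ [[-0.13, -4.46, 2.57], [-2.94, -0.31, 3.66], [-1.38, -3.76, 0.49]]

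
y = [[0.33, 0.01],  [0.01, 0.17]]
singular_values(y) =[0.33, 0.17]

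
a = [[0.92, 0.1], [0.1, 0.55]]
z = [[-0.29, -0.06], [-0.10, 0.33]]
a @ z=[[-0.28, -0.02], [-0.08, 0.18]]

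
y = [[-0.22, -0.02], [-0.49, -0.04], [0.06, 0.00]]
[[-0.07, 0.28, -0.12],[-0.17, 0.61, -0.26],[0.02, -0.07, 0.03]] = y @ [[0.40, -1.2, 0.46], [-0.73, -0.56, 0.77]]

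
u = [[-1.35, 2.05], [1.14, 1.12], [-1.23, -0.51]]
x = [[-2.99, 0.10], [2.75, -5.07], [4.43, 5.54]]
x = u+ [[-1.64,-1.95], [1.61,-6.19], [5.66,6.05]]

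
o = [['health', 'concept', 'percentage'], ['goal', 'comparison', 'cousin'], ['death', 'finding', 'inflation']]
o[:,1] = ['concept', 'comparison', 'finding']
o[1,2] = 'cousin'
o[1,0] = 'goal'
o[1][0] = 'goal'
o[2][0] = 'death'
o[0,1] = 'concept'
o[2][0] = 'death'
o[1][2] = 'cousin'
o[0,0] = 'health'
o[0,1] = 'concept'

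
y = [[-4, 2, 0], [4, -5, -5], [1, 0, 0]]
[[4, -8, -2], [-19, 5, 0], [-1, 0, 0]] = y @[[-1, 0, 0], [0, -4, -1], [3, 3, 1]]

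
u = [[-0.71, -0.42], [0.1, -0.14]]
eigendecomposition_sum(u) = [[-0.76,-0.66],[0.16,0.14]] + [[0.05, 0.24], [-0.06, -0.28]]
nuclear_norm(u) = 1.00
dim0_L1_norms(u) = [0.81, 0.56]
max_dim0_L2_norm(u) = 0.72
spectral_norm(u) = 0.83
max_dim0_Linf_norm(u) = 0.71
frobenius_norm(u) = 0.84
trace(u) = -0.85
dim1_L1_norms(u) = [1.13, 0.24]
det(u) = 0.14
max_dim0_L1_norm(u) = 0.81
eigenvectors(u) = [[-0.98, 0.66], [0.20, -0.75]]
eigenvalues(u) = [-0.62, -0.23]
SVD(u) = [[-1.00, 0.02],[0.02, 1.00]] @ diag([0.8250627780484855, 0.17138089823231673]) @ [[0.86, 0.51], [0.51, -0.86]]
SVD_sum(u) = [[-0.71, -0.42],  [0.01, 0.01]] + [[0.00, -0.00], [0.09, -0.15]]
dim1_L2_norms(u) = [0.82, 0.17]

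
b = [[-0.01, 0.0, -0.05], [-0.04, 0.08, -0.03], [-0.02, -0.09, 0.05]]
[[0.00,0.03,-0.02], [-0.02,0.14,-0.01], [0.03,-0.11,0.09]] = b @[[-0.13, -0.89, -1.07], [-0.35, 1.12, -0.37], [-0.01, -0.52, 0.64]]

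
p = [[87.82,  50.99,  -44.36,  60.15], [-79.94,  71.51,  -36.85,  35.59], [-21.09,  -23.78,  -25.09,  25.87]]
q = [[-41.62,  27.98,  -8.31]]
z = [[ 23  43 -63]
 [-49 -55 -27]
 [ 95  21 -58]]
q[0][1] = 27.98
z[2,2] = -58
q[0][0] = -41.62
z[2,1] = 21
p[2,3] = 25.87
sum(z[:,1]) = 9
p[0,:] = [87.82, 50.99, -44.36, 60.15]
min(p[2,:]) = -25.09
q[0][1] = 27.98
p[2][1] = -23.78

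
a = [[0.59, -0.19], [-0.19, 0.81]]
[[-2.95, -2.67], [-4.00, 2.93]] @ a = [[-1.23,-1.60],[-2.92,3.13]]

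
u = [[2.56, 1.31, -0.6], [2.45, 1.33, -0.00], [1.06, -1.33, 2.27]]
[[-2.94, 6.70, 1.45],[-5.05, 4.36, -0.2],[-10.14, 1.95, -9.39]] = u @ [[-1.84, 3.79, -0.83],  [-0.41, -3.70, 1.38],  [-3.85, -3.08, -2.94]]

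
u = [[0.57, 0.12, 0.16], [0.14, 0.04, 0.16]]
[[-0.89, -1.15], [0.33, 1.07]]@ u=[[-0.67,-0.15,-0.33],  [0.34,0.08,0.22]]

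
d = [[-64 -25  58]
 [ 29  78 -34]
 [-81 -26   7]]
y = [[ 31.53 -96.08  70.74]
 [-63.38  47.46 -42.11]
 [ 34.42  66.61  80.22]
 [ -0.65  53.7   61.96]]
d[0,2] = 58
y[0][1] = -96.08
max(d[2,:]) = 7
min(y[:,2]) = -42.11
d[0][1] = -25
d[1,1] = 78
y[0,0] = 31.53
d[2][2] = 7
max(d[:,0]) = 29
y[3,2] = 61.96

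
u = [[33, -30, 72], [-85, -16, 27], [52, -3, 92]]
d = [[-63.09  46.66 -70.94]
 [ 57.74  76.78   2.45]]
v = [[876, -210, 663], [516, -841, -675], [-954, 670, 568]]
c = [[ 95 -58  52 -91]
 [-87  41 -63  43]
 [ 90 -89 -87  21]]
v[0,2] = 663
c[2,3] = 21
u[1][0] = -85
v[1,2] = -675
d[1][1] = 76.78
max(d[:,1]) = 76.78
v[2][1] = 670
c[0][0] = 95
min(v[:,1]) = -841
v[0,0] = 876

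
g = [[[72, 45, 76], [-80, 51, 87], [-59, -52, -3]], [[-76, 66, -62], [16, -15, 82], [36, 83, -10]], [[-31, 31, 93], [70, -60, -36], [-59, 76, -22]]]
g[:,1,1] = [51, -15, -60]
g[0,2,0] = -59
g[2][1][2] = -36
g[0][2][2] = -3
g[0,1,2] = 87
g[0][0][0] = 72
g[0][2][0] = -59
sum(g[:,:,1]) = 225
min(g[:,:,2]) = -62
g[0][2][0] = -59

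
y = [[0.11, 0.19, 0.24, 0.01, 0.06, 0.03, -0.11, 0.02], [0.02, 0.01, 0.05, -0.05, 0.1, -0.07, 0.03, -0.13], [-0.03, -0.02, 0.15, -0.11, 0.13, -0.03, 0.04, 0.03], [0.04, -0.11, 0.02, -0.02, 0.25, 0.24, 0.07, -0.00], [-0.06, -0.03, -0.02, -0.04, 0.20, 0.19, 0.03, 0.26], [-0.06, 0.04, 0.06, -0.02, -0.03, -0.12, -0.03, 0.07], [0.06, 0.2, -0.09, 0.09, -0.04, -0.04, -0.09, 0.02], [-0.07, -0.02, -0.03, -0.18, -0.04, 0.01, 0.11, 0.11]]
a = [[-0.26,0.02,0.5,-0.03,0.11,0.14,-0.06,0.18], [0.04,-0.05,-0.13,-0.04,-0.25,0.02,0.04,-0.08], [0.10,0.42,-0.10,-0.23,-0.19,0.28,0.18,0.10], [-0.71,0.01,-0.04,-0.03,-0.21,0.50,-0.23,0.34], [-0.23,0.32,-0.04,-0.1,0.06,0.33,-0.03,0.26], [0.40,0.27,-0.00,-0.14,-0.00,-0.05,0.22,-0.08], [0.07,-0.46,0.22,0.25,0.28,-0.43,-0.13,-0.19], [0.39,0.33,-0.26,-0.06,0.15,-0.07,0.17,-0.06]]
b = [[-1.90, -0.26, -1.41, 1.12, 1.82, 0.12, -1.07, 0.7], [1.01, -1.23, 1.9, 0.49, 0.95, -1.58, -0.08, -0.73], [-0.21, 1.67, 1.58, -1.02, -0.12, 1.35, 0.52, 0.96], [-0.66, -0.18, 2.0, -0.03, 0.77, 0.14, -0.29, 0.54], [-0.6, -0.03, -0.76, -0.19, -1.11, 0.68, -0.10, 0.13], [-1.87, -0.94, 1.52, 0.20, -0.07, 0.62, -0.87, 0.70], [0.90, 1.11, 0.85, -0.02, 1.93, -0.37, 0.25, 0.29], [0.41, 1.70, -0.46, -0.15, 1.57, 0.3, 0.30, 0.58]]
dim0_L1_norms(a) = [2.2, 1.88, 1.29, 0.88, 1.25, 1.82, 1.06, 1.29]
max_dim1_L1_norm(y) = 0.83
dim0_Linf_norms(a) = [0.71, 0.46, 0.5, 0.25, 0.28, 0.5, 0.23, 0.34]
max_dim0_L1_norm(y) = 0.85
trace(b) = -1.24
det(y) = -0.00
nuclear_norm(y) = 1.84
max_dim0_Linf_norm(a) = 0.71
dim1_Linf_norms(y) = [0.24, 0.13, 0.15, 0.25, 0.26, 0.12, 0.2, 0.18]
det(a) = 0.00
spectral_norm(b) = 4.23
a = y @ b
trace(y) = 0.35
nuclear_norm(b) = 15.79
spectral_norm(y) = 0.53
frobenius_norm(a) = 1.88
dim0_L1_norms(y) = [0.45, 0.62, 0.66, 0.52, 0.85, 0.73, 0.51, 0.64]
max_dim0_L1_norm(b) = 10.48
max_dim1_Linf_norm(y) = 0.26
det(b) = 0.00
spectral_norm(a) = 1.33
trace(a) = -0.62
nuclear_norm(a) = 3.45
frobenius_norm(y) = 0.82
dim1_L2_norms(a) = [0.62, 0.31, 0.64, 0.98, 0.59, 0.56, 0.8, 0.63]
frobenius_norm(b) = 7.82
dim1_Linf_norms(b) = [1.9, 1.9, 1.67, 2.0, 1.11, 1.87, 1.93, 1.7]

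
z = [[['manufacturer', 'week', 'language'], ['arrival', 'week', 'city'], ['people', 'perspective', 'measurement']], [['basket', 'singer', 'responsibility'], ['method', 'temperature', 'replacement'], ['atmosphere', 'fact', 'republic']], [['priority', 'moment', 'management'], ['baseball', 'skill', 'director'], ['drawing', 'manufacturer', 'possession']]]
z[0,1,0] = 'arrival'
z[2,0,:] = ['priority', 'moment', 'management']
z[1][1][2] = 'replacement'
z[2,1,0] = 'baseball'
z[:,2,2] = ['measurement', 'republic', 'possession']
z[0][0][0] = 'manufacturer'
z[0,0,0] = 'manufacturer'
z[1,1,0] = 'method'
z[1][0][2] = 'responsibility'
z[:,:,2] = [['language', 'city', 'measurement'], ['responsibility', 'replacement', 'republic'], ['management', 'director', 'possession']]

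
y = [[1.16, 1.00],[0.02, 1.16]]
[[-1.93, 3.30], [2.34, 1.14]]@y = [[-2.17, 1.9], [2.74, 3.66]]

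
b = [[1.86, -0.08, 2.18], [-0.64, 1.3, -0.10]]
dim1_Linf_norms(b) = [2.18, 1.3]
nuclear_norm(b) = 4.25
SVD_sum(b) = [[1.91,-0.36,2.09], [-0.45,0.09,-0.49]] + [[-0.05,0.28,0.09], [-0.19,1.21,0.39]]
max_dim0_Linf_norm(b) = 2.18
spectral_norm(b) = 2.93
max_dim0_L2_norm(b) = 2.18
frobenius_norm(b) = 3.21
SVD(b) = [[-0.97,0.23], [0.23,0.97]] @ diag([2.9278541562981806, 1.32501699590891]) @ [[-0.67, 0.13, -0.73],[-0.15, 0.94, 0.30]]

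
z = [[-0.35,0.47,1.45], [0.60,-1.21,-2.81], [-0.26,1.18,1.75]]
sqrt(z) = [[-0.26, -0.23, 0.70], [0.59, 0.04, -1.79], [-0.41, 0.60, 1.76]]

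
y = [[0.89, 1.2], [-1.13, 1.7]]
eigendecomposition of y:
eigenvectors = [[0.72+0.00j, 0.72-0.00j], [(0.24+0.65j), (0.24-0.65j)]]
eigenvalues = [(1.3+1.09j), (1.3-1.09j)]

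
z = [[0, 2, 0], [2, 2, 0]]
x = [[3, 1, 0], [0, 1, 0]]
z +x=[[3, 3, 0], [2, 3, 0]]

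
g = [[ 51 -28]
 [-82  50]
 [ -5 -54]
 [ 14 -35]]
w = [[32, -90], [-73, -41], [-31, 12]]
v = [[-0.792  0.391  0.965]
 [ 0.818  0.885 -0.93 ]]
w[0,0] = 32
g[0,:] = [51, -28]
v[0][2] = 0.965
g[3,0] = 14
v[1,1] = 0.885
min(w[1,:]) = -73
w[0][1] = -90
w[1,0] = -73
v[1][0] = 0.818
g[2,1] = -54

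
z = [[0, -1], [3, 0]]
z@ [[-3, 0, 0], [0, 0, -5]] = [[0, 0, 5], [-9, 0, 0]]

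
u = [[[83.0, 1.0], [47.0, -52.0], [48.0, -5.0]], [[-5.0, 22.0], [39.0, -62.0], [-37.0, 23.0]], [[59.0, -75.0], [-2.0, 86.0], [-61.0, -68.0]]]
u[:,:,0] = [[83.0, 47.0, 48.0], [-5.0, 39.0, -37.0], [59.0, -2.0, -61.0]]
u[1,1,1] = -62.0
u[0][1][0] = 47.0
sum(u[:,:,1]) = -130.0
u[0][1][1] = -52.0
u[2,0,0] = 59.0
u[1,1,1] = -62.0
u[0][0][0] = 83.0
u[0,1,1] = -52.0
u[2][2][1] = -68.0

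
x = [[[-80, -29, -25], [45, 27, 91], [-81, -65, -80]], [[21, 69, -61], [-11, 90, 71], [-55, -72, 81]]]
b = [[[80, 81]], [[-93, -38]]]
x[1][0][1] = 69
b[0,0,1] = 81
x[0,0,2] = -25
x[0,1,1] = 27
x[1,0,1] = 69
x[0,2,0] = -81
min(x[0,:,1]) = -65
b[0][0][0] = 80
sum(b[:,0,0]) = -13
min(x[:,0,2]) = -61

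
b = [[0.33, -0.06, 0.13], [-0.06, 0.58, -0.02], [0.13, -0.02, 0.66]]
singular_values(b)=[0.72, 0.58, 0.28]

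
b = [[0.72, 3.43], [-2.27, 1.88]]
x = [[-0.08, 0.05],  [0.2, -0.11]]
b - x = [[0.80, 3.38], [-2.47, 1.99]]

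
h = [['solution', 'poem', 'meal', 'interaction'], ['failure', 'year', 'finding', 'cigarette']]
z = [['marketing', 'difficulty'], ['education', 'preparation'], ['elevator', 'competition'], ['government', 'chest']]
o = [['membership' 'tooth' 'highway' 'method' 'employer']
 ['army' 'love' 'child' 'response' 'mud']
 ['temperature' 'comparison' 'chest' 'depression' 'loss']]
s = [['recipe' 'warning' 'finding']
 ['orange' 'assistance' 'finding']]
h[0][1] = 'poem'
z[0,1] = 'difficulty'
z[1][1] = 'preparation'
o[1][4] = 'mud'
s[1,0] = 'orange'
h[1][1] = 'year'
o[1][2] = 'child'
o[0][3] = 'method'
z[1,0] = 'education'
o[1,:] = ['army', 'love', 'child', 'response', 'mud']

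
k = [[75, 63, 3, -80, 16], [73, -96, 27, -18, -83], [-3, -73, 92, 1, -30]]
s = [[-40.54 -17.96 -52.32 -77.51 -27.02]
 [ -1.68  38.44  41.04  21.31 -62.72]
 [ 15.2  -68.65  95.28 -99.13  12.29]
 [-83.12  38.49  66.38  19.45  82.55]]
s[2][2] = 95.28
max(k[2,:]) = 92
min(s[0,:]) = -77.51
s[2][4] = 12.29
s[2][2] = 95.28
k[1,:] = [73, -96, 27, -18, -83]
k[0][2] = 3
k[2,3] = 1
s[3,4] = 82.55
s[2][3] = -99.13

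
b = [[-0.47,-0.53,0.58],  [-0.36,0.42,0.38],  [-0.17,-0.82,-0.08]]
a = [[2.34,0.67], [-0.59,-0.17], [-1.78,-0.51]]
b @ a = [[-1.82, -0.52], [-1.77, -0.51], [0.23, 0.07]]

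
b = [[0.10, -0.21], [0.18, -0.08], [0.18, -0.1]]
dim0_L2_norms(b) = [0.27, 0.25]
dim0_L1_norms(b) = [0.46, 0.39]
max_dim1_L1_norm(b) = 0.31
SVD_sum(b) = [[0.16, -0.14], [0.14, -0.12], [0.15, -0.13]] + [[-0.06, -0.07], [0.04, 0.04], [0.03, 0.03]]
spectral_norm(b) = 0.35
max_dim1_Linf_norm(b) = 0.21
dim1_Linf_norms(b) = [0.21, 0.18, 0.18]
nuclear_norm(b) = 0.47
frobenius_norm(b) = 0.37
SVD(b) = [[-0.61, 0.79], [-0.54, -0.5], [-0.58, -0.37]] @ diag([0.34860658155238305, 0.11736034806680547]) @ [[-0.75, 0.66], [-0.66, -0.75]]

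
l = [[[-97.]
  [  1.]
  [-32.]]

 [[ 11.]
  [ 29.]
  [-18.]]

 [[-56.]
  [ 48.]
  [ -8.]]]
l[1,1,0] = 29.0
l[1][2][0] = -18.0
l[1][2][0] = -18.0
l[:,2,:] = [[-32.0], [-18.0], [-8.0]]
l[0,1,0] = 1.0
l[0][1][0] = 1.0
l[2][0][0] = -56.0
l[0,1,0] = 1.0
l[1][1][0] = 29.0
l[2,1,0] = 48.0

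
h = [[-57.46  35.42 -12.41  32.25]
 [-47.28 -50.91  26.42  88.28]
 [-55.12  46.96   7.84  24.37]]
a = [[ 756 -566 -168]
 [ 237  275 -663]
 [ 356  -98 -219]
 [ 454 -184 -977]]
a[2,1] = -98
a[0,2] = -168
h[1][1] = -50.91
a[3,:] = [454, -184, -977]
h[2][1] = 46.96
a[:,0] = [756, 237, 356, 454]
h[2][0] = -55.12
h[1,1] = -50.91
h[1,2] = 26.42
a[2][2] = -219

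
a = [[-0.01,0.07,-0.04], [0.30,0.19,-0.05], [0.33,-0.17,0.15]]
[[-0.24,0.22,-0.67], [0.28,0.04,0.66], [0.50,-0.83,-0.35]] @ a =[[-0.15,0.14,-0.1], [0.23,-0.08,0.09], [-0.37,-0.06,-0.03]]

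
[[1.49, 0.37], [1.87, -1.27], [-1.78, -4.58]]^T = [[1.49, 1.87, -1.78], [0.37, -1.27, -4.58]]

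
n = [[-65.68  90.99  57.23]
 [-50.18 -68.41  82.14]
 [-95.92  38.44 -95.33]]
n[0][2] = 57.23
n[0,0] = -65.68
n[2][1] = 38.44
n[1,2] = 82.14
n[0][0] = -65.68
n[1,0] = -50.18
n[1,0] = -50.18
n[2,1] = 38.44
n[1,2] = 82.14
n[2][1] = 38.44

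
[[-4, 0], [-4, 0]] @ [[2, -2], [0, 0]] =[[-8, 8], [-8, 8]]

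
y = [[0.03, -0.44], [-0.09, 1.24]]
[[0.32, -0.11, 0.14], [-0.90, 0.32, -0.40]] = y @ [[0.37, -0.15, 0.19], [-0.70, 0.25, -0.31]]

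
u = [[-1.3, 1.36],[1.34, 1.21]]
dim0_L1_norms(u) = [2.64, 2.57]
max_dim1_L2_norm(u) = 1.88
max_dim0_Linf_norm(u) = 1.36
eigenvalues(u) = [-1.89, 1.8]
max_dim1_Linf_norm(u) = 1.36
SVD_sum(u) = [[-1.57, 0.9], [0.49, -0.28]] + [[0.27,0.46], [0.85,1.49]]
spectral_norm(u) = 1.89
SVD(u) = [[-0.95, 0.30], [0.30, 0.95]] @ diag([1.889335362961155, 1.7971399183882264]) @ [[0.87, -0.50], [0.5, 0.87]]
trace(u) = -0.09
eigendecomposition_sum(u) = [[-1.59, 0.7], [0.69, -0.3]] + [[0.29, 0.66], [0.65, 1.51]]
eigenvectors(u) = [[-0.92, -0.40], [0.4, -0.92]]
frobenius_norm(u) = 2.61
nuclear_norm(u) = 3.69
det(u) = -3.40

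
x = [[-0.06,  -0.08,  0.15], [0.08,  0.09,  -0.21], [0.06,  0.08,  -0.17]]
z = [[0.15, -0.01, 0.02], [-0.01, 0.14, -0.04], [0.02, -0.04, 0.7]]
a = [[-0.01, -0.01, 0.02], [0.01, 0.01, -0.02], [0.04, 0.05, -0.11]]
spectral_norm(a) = 0.13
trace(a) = -0.11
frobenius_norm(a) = 0.13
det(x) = -0.00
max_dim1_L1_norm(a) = 0.2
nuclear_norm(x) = 0.38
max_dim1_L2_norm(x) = 0.24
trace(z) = 0.99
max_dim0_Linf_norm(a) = 0.11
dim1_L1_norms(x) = [0.29, 0.38, 0.31]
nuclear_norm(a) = 0.14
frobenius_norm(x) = 0.36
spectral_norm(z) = 0.70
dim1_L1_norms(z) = [0.18, 0.19, 0.76]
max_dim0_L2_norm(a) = 0.11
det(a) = 0.00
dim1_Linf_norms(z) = [0.15, 0.14, 0.7]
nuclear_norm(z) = 0.99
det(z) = 0.01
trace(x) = -0.14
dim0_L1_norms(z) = [0.18, 0.19, 0.76]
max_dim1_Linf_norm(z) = 0.7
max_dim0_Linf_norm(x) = 0.21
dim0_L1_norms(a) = [0.06, 0.07, 0.15]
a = z @ x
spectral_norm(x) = 0.36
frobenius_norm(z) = 0.73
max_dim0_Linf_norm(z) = 0.7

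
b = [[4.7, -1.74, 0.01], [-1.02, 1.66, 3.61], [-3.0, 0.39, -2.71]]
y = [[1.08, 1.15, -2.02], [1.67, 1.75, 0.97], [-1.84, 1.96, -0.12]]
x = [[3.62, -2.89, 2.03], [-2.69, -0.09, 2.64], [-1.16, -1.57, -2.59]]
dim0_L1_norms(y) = [4.59, 4.86, 3.11]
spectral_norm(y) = 2.95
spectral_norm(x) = 5.27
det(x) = 53.19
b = y + x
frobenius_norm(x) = 7.09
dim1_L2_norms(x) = [5.06, 3.77, 3.24]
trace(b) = 3.65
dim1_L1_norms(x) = [8.54, 5.42, 5.32]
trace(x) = 0.94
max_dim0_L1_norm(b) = 8.72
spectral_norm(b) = 6.05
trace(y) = 2.71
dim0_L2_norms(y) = [2.71, 2.87, 2.24]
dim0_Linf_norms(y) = [1.84, 1.96, 2.02]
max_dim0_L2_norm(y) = 2.87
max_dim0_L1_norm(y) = 4.86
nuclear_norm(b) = 10.87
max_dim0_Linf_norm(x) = 3.62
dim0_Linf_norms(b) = [4.7, 1.74, 3.61]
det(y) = -17.22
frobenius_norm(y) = 4.54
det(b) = -4.06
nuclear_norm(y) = 7.81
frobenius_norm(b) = 7.64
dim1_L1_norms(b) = [6.45, 6.29, 6.1]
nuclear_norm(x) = 11.81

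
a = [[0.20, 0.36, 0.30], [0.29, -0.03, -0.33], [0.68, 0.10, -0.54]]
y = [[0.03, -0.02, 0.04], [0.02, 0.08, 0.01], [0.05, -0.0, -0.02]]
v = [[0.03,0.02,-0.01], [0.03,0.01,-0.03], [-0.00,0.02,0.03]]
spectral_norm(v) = 0.06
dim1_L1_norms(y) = [0.09, 0.11, 0.07]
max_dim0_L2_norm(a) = 0.77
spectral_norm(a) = 0.97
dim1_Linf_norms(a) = [0.36, 0.33, 0.68]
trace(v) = 0.07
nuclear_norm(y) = 0.19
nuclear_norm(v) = 0.10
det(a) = 0.00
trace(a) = -0.37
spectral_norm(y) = 0.08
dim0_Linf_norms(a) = [0.68, 0.36, 0.54]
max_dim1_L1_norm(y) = 0.11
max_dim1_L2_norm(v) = 0.04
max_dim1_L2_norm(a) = 0.87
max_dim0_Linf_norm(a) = 0.68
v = y @ a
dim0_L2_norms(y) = [0.06, 0.08, 0.05]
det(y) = -0.00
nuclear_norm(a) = 1.49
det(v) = 0.00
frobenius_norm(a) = 1.10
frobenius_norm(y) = 0.11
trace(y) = 0.09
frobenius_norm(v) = 0.07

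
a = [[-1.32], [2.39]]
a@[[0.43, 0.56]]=[[-0.57,-0.74], [1.03,1.34]]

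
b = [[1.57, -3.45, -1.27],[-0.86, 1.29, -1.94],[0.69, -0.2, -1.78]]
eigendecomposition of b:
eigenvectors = [[-0.86+0.00j, (0.76+0j), 0.76-0.00j], [0.49+0.00j, 0.50-0.07j, 0.50+0.07j], [(-0.14+0j), 0.26-0.31j, 0.26+0.31j]]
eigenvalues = [(3.34+0j), (-1.13+0.84j), (-1.13-0.84j)]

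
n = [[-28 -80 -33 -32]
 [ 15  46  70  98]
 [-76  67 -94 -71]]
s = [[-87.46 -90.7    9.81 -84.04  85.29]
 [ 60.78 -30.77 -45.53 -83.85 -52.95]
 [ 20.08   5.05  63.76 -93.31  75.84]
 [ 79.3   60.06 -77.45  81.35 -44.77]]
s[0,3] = -84.04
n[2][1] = 67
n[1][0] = 15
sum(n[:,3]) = -5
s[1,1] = -30.77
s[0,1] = -90.7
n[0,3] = -32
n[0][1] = -80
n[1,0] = 15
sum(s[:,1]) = -56.36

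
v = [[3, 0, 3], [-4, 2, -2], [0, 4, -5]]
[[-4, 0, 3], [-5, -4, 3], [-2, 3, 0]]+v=[[-1, 0, 6], [-9, -2, 1], [-2, 7, -5]]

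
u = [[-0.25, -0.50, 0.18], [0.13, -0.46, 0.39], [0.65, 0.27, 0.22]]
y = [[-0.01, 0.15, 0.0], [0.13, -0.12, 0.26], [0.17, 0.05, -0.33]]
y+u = [[-0.26, -0.35, 0.18], [0.26, -0.58, 0.65], [0.82, 0.32, -0.11]]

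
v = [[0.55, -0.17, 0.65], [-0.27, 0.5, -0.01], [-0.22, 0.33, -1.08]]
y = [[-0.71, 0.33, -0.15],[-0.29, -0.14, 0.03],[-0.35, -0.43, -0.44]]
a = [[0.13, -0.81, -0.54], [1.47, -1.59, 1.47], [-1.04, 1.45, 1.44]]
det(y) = -0.11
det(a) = 2.12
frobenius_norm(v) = 1.55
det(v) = -0.23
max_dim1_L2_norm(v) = 1.15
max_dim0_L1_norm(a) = 3.85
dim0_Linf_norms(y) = [0.71, 0.43, 0.44]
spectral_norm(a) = 2.89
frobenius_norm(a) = 3.62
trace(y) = -1.29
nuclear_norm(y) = 1.72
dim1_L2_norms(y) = [0.8, 0.32, 0.71]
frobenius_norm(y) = 1.11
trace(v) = -0.03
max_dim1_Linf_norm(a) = 1.59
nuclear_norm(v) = 2.26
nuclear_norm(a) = 5.38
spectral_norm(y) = 0.90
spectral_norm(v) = 1.42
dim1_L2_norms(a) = [0.98, 2.62, 2.29]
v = y @ a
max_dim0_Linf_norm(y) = 0.71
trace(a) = -0.02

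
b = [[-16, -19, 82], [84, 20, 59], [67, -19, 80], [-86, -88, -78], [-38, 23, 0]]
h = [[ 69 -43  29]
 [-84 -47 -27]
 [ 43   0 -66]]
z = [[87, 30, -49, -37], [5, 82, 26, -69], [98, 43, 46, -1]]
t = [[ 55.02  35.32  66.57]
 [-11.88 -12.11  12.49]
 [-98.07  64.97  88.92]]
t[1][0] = -11.88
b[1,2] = 59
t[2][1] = 64.97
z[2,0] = 98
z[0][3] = -37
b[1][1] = 20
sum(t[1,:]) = -11.500000000000002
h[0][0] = 69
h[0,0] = 69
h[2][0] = 43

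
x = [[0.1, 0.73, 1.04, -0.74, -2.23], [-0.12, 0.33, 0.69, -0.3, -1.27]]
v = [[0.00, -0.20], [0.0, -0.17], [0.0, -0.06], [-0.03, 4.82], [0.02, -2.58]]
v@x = [[0.02, -0.07, -0.14, 0.06, 0.25], [0.02, -0.06, -0.12, 0.05, 0.22], [0.01, -0.02, -0.04, 0.02, 0.08], [-0.58, 1.57, 3.29, -1.42, -6.05], [0.31, -0.84, -1.76, 0.76, 3.23]]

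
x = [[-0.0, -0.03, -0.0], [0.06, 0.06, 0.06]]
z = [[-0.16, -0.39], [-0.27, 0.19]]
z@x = [[-0.02, -0.02, -0.02], [0.01, 0.02, 0.01]]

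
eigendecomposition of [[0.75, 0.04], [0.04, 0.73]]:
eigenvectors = [[0.79, -0.62], [0.62, 0.79]]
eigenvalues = [0.78, 0.7]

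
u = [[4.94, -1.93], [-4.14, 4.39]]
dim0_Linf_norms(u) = [4.94, 4.39]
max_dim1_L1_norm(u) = 8.53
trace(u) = 9.33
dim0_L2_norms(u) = [6.45, 4.8]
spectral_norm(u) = 7.84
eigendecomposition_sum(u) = [[4.12, -2.55], [-5.47, 3.39]] + [[0.82,  0.62],[1.33,  1.00]]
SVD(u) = [[-0.66,0.76], [0.76,0.66]] @ diag([7.841518243314011, 1.7466515507603508]) @ [[-0.81, 0.58], [0.58, 0.81]]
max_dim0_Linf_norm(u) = 4.94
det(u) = 13.70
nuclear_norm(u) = 9.59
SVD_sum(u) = [[4.17, -3.0], [-4.81, 3.46]] + [[0.77, 1.07], [0.67, 0.93]]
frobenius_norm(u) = 8.03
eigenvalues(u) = [7.51, 1.82]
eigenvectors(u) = [[0.60, 0.53], [-0.80, 0.85]]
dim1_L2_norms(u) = [5.3, 6.03]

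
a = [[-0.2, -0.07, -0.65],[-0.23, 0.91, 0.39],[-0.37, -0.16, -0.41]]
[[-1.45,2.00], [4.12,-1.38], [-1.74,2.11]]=a @ [[1.34, -2.84], [4.29, -1.35], [1.35, -2.06]]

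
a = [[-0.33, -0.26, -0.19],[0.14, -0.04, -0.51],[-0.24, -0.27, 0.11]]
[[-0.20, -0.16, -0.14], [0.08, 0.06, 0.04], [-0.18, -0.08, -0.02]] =a @ [[0.46,  0.63,  0.74], [0.22,  -0.24,  -0.52], [-0.05,  0.08,  0.16]]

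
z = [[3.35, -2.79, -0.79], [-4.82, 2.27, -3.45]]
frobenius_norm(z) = 7.74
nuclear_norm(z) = 10.00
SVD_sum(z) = [[3.03, -1.75, 1.32], [-5.01, 2.9, -2.17]] + [[0.32,-1.04,-2.11],  [0.19,-0.63,-1.28]]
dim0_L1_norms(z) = [8.17, 5.06, 4.24]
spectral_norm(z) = 7.23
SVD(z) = [[-0.52, 0.86], [0.86, 0.52]] @ diag([7.2284992043856215, 2.7689888501394213]) @ [[-0.81, 0.47, -0.35], [0.13, -0.44, -0.89]]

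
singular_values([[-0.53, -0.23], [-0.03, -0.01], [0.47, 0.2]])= [0.77, 0.0]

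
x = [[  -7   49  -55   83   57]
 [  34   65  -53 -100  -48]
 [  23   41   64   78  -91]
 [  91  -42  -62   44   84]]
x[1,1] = 65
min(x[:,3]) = -100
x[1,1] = 65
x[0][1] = 49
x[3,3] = 44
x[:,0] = [-7, 34, 23, 91]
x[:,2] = [-55, -53, 64, -62]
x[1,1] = 65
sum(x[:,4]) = 2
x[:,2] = [-55, -53, 64, -62]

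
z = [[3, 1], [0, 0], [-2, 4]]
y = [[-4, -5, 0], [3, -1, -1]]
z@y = [[-9, -16, -1], [0, 0, 0], [20, 6, -4]]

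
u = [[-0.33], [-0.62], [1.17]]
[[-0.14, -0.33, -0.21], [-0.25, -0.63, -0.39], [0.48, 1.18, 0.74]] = u @ [[0.41, 1.01, 0.63]]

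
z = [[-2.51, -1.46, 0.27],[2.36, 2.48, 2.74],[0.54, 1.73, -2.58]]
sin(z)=[[-1.18, -0.14, -0.96], [0.65, 0.46, 0.52], [0.34, 0.10, 0.4]]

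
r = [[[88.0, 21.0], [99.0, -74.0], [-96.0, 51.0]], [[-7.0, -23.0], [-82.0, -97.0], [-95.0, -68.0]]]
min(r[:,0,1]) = -23.0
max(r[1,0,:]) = -7.0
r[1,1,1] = -97.0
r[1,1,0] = -82.0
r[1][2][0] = -95.0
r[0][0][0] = 88.0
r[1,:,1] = [-23.0, -97.0, -68.0]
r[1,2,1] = -68.0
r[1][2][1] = -68.0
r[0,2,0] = -96.0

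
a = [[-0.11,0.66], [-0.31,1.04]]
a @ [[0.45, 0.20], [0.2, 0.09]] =[[0.08, 0.04], [0.07, 0.03]]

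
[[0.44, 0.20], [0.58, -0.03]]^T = [[0.44,0.58], [0.20,-0.03]]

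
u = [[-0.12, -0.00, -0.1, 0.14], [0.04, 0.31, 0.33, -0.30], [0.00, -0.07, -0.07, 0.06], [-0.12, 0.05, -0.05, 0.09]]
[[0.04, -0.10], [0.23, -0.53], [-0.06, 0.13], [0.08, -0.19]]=u @ [[-0.73, 1.68], [0.36, -0.82], [0.44, -1.02], [-0.00, 0.01]]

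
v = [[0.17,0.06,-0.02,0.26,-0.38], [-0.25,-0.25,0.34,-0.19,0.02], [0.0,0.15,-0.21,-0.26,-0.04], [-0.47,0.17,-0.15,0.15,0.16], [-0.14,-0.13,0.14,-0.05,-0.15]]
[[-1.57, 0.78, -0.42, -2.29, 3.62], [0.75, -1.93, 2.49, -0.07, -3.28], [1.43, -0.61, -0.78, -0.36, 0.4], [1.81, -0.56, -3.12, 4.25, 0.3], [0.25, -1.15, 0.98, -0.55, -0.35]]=v @ [[-3.80, 3.43, 2.75, -5.55, 0.84], [1.68, 0.9, -2.49, -1.97, 0.43], [-1.33, -0.81, 5.82, -4.40, -5.92], [-3.5, 3.22, -3.06, 2.95, 4.38], [0.37, 1.87, -0.46, 5.48, -5.78]]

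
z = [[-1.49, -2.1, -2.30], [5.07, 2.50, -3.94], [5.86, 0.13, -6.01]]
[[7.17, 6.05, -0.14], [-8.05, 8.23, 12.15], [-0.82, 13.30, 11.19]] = z@[[-0.30,-0.20,0.05], [-2.96,-0.10,1.97], [-0.22,-2.41,-1.77]]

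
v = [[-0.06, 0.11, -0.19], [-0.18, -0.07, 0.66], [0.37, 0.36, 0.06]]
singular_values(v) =[0.72, 0.51, 0.14]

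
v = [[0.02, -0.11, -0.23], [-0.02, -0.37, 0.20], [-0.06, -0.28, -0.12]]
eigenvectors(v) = [[(0.98+0j), 0.50+0.16j, 0.50-0.16j], [-0.11+0.00j, (0.24-0.49j), (0.24+0.49j)], [-0.15+0.00j, (0.65+0j), (0.65-0j)]]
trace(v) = -0.47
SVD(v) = [[-0.16, 0.74, -0.65],[-0.81, -0.47, -0.34],[-0.56, 0.47, 0.68]] @ diag([0.48104334316461894, 0.3247260957382334, 0.0474369554631237]) @ [[0.1, 0.99, -0.12], [-0.01, -0.12, -0.99], [-1.00, 0.1, 0.0]]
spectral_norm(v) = 0.48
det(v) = 0.01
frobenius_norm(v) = 0.58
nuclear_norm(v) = 0.85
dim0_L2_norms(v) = [0.07, 0.48, 0.33]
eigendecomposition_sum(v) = [[0.06-0.00j, (0.02+0j), (-0.05+0j)], [(-0.01+0j), -0.00+0.00j, (0.01-0j)], [-0.01+0.00j, (-0+0j), 0.01-0.00j]] + [[-0.02-0.00j, -0.06-0.17j, -0.09+0.11j], [(-0.01+0.02j), (-0.18+0.04j), (0.1+0.11j)], [(-0.03+0j), -0.14-0.18j, -0.06+0.16j]] + [[(-0.02+0j),-0.06+0.17j,-0.09-0.11j], [(-0.01-0.02j),-0.18-0.04j,(0.1-0.11j)], [-0.03-0.00j,(-0.14+0.18j),(-0.06-0.16j)]]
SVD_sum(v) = [[-0.01,-0.08,0.01], [-0.04,-0.39,0.05], [-0.03,-0.26,0.03]] + [[-0.0,-0.03,-0.24], [0.00,0.02,0.15], [-0.00,-0.02,-0.15]] + [[0.03, -0.0, -0.0],[0.02, -0.00, -0.00],[-0.03, 0.00, 0.0]]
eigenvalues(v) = [(0.07+0j), (-0.27+0.2j), (-0.27-0.2j)]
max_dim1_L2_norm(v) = 0.42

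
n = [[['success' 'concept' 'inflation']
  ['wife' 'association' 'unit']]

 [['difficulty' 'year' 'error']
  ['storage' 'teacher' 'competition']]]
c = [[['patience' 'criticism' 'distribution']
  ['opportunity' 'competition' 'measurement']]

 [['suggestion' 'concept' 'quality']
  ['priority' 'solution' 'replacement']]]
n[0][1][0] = 'wife'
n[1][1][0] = 'storage'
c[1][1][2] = 'replacement'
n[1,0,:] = ['difficulty', 'year', 'error']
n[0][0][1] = 'concept'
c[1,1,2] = 'replacement'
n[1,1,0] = 'storage'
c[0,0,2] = 'distribution'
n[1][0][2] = 'error'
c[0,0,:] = ['patience', 'criticism', 'distribution']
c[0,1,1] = 'competition'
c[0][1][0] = 'opportunity'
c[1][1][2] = 'replacement'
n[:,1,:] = [['wife', 'association', 'unit'], ['storage', 'teacher', 'competition']]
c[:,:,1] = [['criticism', 'competition'], ['concept', 'solution']]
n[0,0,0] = 'success'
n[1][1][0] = 'storage'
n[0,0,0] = 'success'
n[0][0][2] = 'inflation'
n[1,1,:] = ['storage', 'teacher', 'competition']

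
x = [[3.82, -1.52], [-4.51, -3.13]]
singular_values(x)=[6.13, 3.07]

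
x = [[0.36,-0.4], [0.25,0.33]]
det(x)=0.219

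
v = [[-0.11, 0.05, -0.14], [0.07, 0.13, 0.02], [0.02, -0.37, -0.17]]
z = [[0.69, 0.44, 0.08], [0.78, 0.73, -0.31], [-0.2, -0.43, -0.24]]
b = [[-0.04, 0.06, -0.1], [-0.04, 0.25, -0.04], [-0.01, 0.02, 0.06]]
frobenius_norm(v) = 0.47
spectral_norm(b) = 0.27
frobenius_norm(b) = 0.29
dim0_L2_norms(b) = [0.06, 0.26, 0.12]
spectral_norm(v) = 0.43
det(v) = 0.01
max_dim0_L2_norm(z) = 1.06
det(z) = -0.12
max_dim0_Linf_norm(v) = 0.37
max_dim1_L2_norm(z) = 1.11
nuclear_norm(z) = 2.02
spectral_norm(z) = 1.41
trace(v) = -0.15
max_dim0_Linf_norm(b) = 0.25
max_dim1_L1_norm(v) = 0.56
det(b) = -0.00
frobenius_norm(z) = 1.48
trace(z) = 1.18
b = z @ v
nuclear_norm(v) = 0.69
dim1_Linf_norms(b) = [0.1, 0.25, 0.06]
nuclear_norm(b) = 0.40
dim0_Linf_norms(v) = [0.11, 0.37, 0.17]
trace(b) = 0.27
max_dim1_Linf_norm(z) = 0.78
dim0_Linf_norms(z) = [0.78, 0.73, 0.31]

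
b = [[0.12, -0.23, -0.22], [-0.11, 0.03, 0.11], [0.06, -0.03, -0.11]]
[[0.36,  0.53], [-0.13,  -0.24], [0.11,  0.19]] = b @ [[0.56, 0.94], [-0.89, -0.91], [-0.41, -0.95]]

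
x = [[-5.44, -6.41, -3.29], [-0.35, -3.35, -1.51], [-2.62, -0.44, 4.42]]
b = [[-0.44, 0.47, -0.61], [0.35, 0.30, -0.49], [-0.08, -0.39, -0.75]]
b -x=[[5.00,  6.88,  2.68],[0.7,  3.65,  1.02],[2.54,  0.05,  -5.17]]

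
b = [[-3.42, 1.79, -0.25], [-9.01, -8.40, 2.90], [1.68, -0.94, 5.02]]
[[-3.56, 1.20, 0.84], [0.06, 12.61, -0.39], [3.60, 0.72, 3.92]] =b @ [[0.69, -0.71, -0.08], [-0.62, -0.65, 0.44], [0.37, 0.26, 0.89]]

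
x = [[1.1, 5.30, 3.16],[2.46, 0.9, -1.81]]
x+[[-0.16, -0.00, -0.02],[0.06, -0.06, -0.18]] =[[0.94, 5.3, 3.14], [2.52, 0.84, -1.99]]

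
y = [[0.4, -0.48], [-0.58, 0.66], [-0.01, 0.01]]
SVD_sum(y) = [[0.41, -0.47], [-0.57, 0.67], [-0.01, 0.01]] + [[-0.01, -0.01], [-0.01, -0.01], [-0.00, -0.00]]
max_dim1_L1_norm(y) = 1.24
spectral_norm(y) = 1.08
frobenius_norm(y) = 1.08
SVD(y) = [[-0.58, -0.81], [0.81, -0.58], [0.01, -0.08]] @ diag([1.0781560705475226, 0.013397296052768072]) @ [[-0.65,0.76], [0.76,0.65]]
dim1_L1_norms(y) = [0.88, 1.24, 0.02]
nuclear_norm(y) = 1.09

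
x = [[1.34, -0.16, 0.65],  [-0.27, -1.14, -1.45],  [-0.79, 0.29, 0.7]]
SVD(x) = [[-0.41, -0.78, 0.47], [0.88, -0.20, 0.43], [-0.24, 0.59, 0.77]] @ diag([2.072874915313961, 1.5637032883713131, 0.41823631047397614]) @ [[-0.29, -0.49, -0.82], [-0.93, 0.34, 0.13], [-0.22, -0.81, 0.55]]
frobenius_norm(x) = 2.63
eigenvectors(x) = [[-0.34-0.52j, (-0.34+0.52j), (-0.1+0j)], [(-0.36+0.19j), -0.36-0.19j, -0.99+0.00j], [(0.67+0j), 0.67-0.00j, (0.12+0j)]]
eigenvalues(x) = [(0.94+0.69j), (0.94-0.69j), (-0.99+0j)]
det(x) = -1.36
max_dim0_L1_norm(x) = 2.8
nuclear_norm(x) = 4.05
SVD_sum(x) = [[0.24, 0.41, 0.70], [-0.53, -0.89, -1.51], [0.14, 0.24, 0.41]] + [[1.14,-0.41,-0.15], [0.29,-0.11,-0.04], [-0.86,0.31,0.12]] + [[-0.04, -0.16, 0.11], [-0.04, -0.14, 0.1], [-0.07, -0.26, 0.18]]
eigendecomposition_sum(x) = [[(0.69+0.01j), (-0.03-0.07j), (0.36-0.57j)],[0.05-0.45j, -0.05+0.01j, (-0.35-0.27j)],[(-0.42+0.62j), 0.08+0.02j, (0.3+0.67j)]] + [[0.69-0.01j, (-0.03+0.07j), (0.36+0.57j)], [(0.05+0.45j), -0.05-0.01j, (-0.35+0.27j)], [-0.42-0.62j, (0.08-0.02j), 0.30-0.67j]] + [[-0.04+0.00j, -0.11+0.00j, (-0.08+0j)], [-0.38+0.00j, (-1.04+0j), -0.75+0.00j], [(0.05-0j), (0.13-0j), (0.09-0j)]]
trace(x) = 0.90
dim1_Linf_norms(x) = [1.34, 1.45, 0.79]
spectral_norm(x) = 2.07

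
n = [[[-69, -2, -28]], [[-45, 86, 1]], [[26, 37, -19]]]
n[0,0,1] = -2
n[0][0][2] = -28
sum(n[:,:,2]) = -46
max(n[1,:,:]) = 86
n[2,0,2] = -19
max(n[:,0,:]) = 86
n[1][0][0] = -45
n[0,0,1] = -2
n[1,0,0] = -45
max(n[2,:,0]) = 26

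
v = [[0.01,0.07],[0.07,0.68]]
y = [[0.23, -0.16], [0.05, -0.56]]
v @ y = [[0.01, -0.04], [0.05, -0.39]]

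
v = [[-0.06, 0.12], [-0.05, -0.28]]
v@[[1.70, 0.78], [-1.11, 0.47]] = [[-0.24, 0.01],[0.23, -0.17]]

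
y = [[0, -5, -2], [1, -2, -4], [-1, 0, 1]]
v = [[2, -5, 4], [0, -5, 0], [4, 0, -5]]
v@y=[[-9, 0, 20], [-5, 10, 20], [5, -20, -13]]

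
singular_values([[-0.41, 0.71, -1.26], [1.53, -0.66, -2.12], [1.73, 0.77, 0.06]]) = [2.91, 1.8, 1.19]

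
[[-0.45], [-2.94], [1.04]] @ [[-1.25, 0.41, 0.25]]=[[0.56, -0.18, -0.11], [3.68, -1.21, -0.74], [-1.30, 0.43, 0.26]]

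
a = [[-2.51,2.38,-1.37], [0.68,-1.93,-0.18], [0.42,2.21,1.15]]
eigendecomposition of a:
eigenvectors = [[(0.93+0j),-0.57+0.18j,(-0.57-0.18j)], [-0.37+0.00j,-0.23+0.10j,-0.23-0.10j], [(0.09+0j),0.76+0.00j,(0.76-0j)]]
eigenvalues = [(-3.59+0j), (0.15+0.39j), (0.15-0.39j)]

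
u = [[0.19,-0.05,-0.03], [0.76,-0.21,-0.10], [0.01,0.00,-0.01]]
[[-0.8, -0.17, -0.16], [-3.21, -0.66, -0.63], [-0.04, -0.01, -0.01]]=u @ [[-3.85, -1.46, -0.59], [1.22, -2.07, 0.81], [0.26, -0.18, 0.11]]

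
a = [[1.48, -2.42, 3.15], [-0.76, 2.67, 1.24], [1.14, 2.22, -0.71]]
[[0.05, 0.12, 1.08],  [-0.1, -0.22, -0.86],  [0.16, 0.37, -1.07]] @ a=[[1.21, 2.6, -0.46], [-0.96, -2.25, 0.02], [-1.26, -1.77, 1.72]]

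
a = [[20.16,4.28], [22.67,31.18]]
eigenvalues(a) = [14.38, 36.96]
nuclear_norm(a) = 54.53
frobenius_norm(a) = 43.71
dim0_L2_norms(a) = [30.34, 31.47]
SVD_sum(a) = [[11.77, 12.30], [26.41, 27.60]] + [[8.39,-8.02], [-3.74,3.58]]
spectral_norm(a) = 41.83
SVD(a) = [[-0.41, -0.91], [-0.91, 0.41]] @ diag([41.82515242105444, 12.70912762370272]) @ [[-0.69, -0.72], [-0.72, 0.69]]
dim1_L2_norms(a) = [20.61, 38.55]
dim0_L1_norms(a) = [42.83, 35.46]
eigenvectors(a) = [[-0.60, -0.25],[0.80, -0.97]]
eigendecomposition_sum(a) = [[10.7, -2.73], [-14.45, 3.68]] + [[9.46, 7.01], [37.12, 27.5]]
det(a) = 531.56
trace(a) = 51.34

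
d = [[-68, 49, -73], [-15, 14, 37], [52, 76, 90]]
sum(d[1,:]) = 36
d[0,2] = -73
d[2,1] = 76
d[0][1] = 49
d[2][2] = 90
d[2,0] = 52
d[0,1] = 49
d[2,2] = 90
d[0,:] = [-68, 49, -73]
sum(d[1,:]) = 36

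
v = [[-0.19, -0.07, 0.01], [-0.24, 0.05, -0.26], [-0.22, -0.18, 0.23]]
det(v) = -0.00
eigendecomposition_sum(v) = [[-0.19, -0.05, -0.02], [-0.27, -0.07, -0.03], [-0.18, -0.05, -0.02]] + [[0.0,  -0.00,  -0.00], [-0.01,  0.0,  0.0], [-0.00,  0.00,  0.0]] + [[-0.01, -0.02, 0.03], [0.04, 0.12, -0.23], [-0.04, -0.13, 0.25]]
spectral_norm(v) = 0.40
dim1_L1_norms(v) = [0.27, 0.55, 0.63]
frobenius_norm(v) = 0.55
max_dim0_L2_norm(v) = 0.38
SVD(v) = [[-0.46, -0.23, -0.86], [-0.12, -0.94, 0.32], [-0.88, 0.25, 0.40]] @ diag([0.40111899188536787, 0.37628012820218226, 0.004101154595383726]) @ [[0.77, 0.46, -0.44],[0.57, -0.2, 0.79],[-0.28, 0.86, 0.42]]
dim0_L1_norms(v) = [0.65, 0.3, 0.5]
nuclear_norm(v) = 0.78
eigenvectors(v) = [[-0.50, -0.29, 0.1], [-0.73, 0.86, -0.67], [-0.47, 0.41, 0.73]]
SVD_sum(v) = [[-0.14,-0.08,0.08], [-0.04,-0.02,0.02], [-0.27,-0.16,0.16]] + [[-0.05,0.02,-0.07], [-0.2,0.07,-0.28], [0.05,-0.02,0.07]] + [[0.0, -0.00, -0.00], [-0.0, 0.0, 0.00], [-0.00, 0.00, 0.0]]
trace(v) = 0.09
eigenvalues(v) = [-0.28, 0.01, 0.37]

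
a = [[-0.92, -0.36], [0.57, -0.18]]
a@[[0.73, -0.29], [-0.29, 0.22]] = [[-0.57, 0.19],[0.47, -0.20]]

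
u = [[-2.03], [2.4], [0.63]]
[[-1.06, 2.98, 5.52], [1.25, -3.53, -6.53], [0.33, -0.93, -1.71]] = u @ [[0.52, -1.47, -2.72]]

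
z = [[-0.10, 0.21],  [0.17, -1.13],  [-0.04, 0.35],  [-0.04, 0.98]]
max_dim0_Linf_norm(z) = 1.13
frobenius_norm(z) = 1.56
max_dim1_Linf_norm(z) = 1.13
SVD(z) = [[0.14, 0.68], [-0.73, -0.39], [0.23, 0.01], [0.63, -0.62]] @ diag([1.5599851918807124, 0.11156254350316516]) @ [[-0.11, 0.99], [-0.99, -0.11]]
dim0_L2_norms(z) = [0.21, 1.55]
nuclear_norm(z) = 1.67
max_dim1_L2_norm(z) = 1.14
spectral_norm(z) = 1.56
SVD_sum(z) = [[-0.02, 0.22],[0.13, -1.13],[-0.04, 0.35],[-0.11, 0.97]] + [[-0.08, -0.01],[0.04, 0.0],[-0.00, -0.0],[0.07, 0.01]]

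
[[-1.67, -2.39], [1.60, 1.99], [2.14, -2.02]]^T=[[-1.67, 1.60, 2.14],[-2.39, 1.99, -2.02]]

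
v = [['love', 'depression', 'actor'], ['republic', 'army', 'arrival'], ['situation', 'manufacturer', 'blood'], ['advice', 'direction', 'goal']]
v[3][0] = 'advice'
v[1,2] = 'arrival'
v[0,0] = 'love'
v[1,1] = 'army'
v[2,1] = 'manufacturer'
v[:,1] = ['depression', 'army', 'manufacturer', 'direction']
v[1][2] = 'arrival'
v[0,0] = 'love'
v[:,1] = ['depression', 'army', 'manufacturer', 'direction']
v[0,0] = 'love'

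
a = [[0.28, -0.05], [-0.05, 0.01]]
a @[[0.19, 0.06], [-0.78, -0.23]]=[[0.09, 0.03],  [-0.02, -0.01]]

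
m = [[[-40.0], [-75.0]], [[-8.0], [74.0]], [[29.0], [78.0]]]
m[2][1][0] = 78.0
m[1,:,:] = [[-8.0], [74.0]]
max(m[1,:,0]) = 74.0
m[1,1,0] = 74.0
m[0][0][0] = -40.0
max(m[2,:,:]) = 78.0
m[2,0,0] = 29.0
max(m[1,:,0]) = 74.0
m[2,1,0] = 78.0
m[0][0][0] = -40.0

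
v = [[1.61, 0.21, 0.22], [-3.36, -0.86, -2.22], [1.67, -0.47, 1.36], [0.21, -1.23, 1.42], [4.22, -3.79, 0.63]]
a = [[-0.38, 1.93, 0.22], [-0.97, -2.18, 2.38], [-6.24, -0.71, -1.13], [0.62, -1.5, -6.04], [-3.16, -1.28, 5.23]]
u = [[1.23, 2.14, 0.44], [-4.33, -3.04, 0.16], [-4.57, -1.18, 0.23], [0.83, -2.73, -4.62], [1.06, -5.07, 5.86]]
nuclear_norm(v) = 11.87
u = v + a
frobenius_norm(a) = 11.58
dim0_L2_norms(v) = [5.88, 4.11, 3.04]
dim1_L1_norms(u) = [3.81, 7.53, 5.98, 8.18, 11.99]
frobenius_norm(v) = 7.79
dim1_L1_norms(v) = [2.04, 6.44, 3.5, 2.86, 8.64]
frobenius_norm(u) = 12.14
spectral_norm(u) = 8.47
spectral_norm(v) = 6.82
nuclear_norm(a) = 18.81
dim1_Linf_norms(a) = [1.93, 2.38, 6.24, 6.04, 5.23]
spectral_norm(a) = 8.93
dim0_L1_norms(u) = [12.02, 14.16, 11.31]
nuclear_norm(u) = 20.62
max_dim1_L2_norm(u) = 7.82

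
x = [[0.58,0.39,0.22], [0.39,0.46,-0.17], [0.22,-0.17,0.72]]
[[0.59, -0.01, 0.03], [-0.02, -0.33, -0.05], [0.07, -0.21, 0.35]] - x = [[0.01, -0.40, -0.19], [-0.41, -0.79, 0.12], [-0.15, -0.04, -0.37]]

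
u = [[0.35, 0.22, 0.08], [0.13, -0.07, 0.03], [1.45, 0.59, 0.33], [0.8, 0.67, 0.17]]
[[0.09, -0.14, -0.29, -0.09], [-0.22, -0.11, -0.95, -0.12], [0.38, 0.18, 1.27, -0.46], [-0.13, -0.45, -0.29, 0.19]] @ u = [[-0.48, -0.20, -0.11], [-1.56, -0.68, -0.35], [1.63, 0.51, 0.38], [-0.37, -0.04, -0.09]]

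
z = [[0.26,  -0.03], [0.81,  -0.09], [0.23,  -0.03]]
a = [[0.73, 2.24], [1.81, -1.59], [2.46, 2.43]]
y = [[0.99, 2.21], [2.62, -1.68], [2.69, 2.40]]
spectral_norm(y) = 4.31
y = z + a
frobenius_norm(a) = 4.83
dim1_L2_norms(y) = [2.42, 3.11, 3.61]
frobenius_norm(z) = 0.89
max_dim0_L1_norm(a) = 6.26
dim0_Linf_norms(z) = [0.81, 0.09]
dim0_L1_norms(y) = [6.3, 6.29]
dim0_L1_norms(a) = [5.0, 6.26]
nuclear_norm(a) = 6.66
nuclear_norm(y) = 7.47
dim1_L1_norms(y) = [3.2, 4.3, 5.09]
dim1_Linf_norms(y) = [2.21, 2.62, 2.69]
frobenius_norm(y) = 5.34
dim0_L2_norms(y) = [3.88, 3.67]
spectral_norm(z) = 0.89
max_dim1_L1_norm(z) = 0.9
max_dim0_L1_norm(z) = 1.3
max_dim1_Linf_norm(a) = 2.46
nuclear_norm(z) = 0.89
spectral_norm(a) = 4.09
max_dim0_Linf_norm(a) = 2.46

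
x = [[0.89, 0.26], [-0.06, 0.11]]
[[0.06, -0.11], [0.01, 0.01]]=x@[[0.04, -0.13], [0.09, 0.03]]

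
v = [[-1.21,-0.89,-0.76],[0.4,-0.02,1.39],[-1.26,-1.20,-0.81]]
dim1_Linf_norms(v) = [1.21, 1.39, 1.26]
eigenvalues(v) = [(-0.23+0j), (-0.91+0.92j), (-0.91-0.92j)]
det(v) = -0.38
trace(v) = -2.04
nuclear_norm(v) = 3.94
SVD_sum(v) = [[-1.08, -0.84, -0.95], [0.68, 0.52, 0.6], [-1.22, -0.95, -1.08]] + [[-0.06, -0.12, 0.17], [-0.27, -0.55, 0.79], [-0.1, -0.2, 0.29]] + [[-0.07,  0.07,  0.02], [-0.01,  0.01,  0.00], [0.06,  -0.06,  -0.02]]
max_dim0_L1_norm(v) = 2.96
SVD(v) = [[-0.61, -0.2, -0.77], [0.38, -0.92, -0.07], [-0.69, -0.33, 0.64]] @ diag([2.7228667465965417, 1.0858958937525154, 0.12971811057130328]) @ [[0.65, 0.5, 0.57], [0.27, 0.55, -0.79], [0.71, -0.67, -0.22]]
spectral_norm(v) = 2.72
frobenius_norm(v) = 2.93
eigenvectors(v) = [[-0.71+0.00j, 0.41-0.27j, 0.41+0.27j], [0.70+0.00j, (-0.7+0j), -0.70-0.00j], [0.10+0.00j, 0.33-0.39j, (0.33+0.39j)]]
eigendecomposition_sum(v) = [[(-0.27-0j), (-0.07-0j), (0.19-0j)], [(0.27+0j), 0.07+0.00j, (-0.19+0j)], [(0.04+0j), (0.01+0j), (-0.03+0j)]] + [[-0.47-0.62j, (-0.41-0.68j), (-0.47+0.28j)],[(0.07+1.12j), -0.04+1.13j, (0.79+0.04j)],[-0.65-0.49j, (-0.6-0.56j), (-0.39+0.42j)]] + [[-0.47+0.62j, (-0.41+0.68j), (-0.47-0.28j)], [0.07-1.12j, (-0.04-1.13j), 0.79-0.04j], [-0.65+0.49j, (-0.6+0.56j), -0.39-0.42j]]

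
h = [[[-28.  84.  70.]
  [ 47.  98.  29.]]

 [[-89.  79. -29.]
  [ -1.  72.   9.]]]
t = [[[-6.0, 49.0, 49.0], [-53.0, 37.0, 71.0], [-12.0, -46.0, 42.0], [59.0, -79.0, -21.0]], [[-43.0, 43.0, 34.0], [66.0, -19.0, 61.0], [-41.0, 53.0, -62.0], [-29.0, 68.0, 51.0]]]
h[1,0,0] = -89.0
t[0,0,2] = 49.0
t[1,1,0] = 66.0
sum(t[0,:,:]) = 90.0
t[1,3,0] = -29.0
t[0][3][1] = -79.0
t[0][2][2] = 42.0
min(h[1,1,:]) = -1.0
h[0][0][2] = 70.0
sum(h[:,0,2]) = 41.0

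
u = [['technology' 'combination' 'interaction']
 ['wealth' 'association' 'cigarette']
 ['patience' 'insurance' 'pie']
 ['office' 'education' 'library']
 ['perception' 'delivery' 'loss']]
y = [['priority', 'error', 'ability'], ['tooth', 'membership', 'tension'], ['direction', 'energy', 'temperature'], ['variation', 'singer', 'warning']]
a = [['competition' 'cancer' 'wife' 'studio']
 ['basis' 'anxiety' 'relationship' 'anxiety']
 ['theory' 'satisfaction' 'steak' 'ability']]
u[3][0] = 'office'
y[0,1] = 'error'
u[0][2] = 'interaction'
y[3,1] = 'singer'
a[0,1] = 'cancer'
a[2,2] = 'steak'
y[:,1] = ['error', 'membership', 'energy', 'singer']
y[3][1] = 'singer'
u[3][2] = 'library'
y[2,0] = 'direction'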